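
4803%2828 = 1975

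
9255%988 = 363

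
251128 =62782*4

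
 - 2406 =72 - 2478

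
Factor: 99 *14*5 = 2^1*3^2*5^1*7^1 * 11^1 = 6930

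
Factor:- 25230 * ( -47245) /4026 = 18060475/61 = 5^2*29^2*61^( - 1)*859^1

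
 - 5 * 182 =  - 910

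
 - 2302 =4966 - 7268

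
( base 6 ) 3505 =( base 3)1010212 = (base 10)833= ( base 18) 2a5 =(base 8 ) 1501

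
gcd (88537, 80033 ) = 1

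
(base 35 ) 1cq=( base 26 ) 2c7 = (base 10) 1671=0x687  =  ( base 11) 128a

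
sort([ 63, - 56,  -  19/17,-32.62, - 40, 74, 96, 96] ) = [-56, - 40,-32.62,  -  19/17,63,  74, 96,  96 ]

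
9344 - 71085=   -  61741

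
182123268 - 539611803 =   -  357488535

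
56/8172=14/2043 = 0.01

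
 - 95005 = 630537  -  725542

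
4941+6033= 10974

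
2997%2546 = 451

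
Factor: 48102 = 2^1 * 3^1*8017^1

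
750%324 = 102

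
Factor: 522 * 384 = 2^8*3^3*29^1 = 200448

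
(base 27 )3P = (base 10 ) 106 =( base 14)78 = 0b1101010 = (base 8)152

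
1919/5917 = 1919/5917  =  0.32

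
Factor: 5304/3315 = 2^3*5^(- 1 ) = 8/5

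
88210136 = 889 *99224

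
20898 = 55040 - 34142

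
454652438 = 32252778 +422399660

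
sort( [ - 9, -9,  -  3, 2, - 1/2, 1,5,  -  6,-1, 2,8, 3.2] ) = [ - 9, - 9, - 6,-3 , - 1, -1/2, 1, 2, 2, 3.2,5,8]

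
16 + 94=110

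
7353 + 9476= 16829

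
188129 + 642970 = 831099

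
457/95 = 4 + 77/95 = 4.81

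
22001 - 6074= 15927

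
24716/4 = 6179= 6179.00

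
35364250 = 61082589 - 25718339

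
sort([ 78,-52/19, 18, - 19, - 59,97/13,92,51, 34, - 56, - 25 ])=[- 59, -56  , - 25, - 19, -52/19,97/13,18,  34,51, 78, 92 ] 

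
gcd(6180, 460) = 20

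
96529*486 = 46913094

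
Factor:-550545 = -3^1*5^1*17^2*127^1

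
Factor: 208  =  2^4*13^1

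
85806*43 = 3689658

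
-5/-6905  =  1/1381 =0.00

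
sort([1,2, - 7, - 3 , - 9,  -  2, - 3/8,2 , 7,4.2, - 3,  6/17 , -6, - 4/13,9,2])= [ - 9, - 7, - 6, - 3,  -  3, - 2, - 3/8, - 4/13, 6/17 , 1 , 2,2, 2,4.2,7, 9 ]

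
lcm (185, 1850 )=1850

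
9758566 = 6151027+3607539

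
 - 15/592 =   -  15/592 = - 0.03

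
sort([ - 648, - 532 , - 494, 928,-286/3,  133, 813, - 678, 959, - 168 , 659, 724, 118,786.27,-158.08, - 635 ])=[-678, - 648, - 635,-532,-494,-168, - 158.08, - 286/3, 118, 133,  659, 724 , 786.27,813,928, 959] 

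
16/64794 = 8/32397 = 0.00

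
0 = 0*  350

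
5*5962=29810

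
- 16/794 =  - 1 + 389/397  =  -  0.02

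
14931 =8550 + 6381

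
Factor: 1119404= 2^2 *11^1*13^1*19^1*103^1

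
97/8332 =97/8332 = 0.01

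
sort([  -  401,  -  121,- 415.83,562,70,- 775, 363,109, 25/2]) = [ - 775, - 415.83, - 401, - 121, 25/2, 70,109, 363, 562]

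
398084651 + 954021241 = 1352105892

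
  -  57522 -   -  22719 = - 34803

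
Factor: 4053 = 3^1*7^1*193^1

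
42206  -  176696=-134490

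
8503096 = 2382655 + 6120441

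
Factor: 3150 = 2^1 * 3^2*5^2*7^1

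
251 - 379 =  - 128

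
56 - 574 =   -  518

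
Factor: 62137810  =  2^1 * 5^1*7^1*67^1*13249^1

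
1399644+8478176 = 9877820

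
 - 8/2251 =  - 1 + 2243/2251 =- 0.00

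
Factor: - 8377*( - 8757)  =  73357389 = 3^2 * 7^1*139^1 * 8377^1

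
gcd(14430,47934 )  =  6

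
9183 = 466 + 8717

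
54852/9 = 18284/3 = 6094.67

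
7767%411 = 369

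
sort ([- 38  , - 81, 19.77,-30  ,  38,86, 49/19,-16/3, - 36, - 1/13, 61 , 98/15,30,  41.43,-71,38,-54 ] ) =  [ - 81 ,-71,-54,-38,-36,-30,-16/3,- 1/13,49/19, 98/15, 19.77,  30,  38, 38,41.43, 61, 86 ] 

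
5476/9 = 608 + 4/9 = 608.44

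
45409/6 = 7568 + 1/6 = 7568.17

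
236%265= 236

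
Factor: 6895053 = 3^2*11^1 *257^1 * 271^1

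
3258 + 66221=69479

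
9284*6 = 55704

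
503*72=36216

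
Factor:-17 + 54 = 37 = 37^1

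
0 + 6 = 6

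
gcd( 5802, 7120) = 2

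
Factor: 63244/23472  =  97/36 = 2^ ( - 2 )*3^(-2)*97^1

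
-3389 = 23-3412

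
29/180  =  29/180 = 0.16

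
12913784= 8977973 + 3935811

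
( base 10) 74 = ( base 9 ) 82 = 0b1001010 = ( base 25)2O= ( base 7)134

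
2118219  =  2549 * 831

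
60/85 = 12/17 = 0.71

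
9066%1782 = 156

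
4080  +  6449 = 10529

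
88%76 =12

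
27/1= 27 = 27.00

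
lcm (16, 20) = 80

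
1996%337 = 311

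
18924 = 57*332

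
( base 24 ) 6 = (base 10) 6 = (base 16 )6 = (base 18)6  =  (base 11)6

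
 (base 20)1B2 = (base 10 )622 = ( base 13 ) 38B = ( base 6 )2514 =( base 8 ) 1156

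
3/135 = 1/45 = 0.02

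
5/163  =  5/163  =  0.03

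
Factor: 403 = 13^1*31^1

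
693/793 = 693/793  =  0.87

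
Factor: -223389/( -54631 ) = 3^2*24821^1*54631^(  -  1 ) 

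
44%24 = 20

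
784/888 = 98/111 = 0.88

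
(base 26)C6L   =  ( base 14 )3041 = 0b10000001100001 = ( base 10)8289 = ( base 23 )ff9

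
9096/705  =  3032/235 = 12.90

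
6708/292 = 1677/73 =22.97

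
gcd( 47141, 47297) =1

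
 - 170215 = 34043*(  -  5)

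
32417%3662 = 3121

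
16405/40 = 410 + 1/8 = 410.12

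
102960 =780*132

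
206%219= 206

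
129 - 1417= - 1288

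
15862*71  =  1126202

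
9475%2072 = 1187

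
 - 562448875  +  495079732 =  - 67369143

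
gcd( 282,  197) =1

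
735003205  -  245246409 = 489756796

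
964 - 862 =102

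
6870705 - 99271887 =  - 92401182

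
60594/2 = 30297 = 30297.00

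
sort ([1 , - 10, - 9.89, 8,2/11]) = [ - 10, - 9.89, 2/11, 1, 8]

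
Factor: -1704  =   - 2^3 * 3^1 * 71^1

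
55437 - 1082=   54355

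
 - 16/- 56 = 2/7 = 0.29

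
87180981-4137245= 83043736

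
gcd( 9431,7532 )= 1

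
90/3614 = 45/1807 = 0.02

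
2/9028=1/4514 = 0.00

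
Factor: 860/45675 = 2^2*3^( - 2 ) * 5^( - 1 )*7^( - 1 )*29^(- 1)*43^1 = 172/9135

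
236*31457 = 7423852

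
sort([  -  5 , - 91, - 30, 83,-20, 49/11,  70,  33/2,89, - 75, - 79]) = [ - 91, -79, - 75 , - 30 , - 20, - 5, 49/11,  33/2,70,  83,  89]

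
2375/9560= 475/1912  =  0.25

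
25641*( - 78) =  - 1999998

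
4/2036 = 1/509=0.00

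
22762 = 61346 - 38584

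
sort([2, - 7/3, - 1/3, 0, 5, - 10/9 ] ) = [-7/3,- 10/9, -1/3,0, 2,5]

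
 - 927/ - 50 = 18 + 27/50 = 18.54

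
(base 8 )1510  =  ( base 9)1133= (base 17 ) 2f7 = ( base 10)840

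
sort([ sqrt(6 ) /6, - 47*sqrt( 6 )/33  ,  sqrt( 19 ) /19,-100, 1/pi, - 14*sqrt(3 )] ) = [  -  100, - 14 * sqrt( 3 ), - 47 * sqrt(6)/33, sqrt(19 )/19, 1/pi, sqrt( 6 ) /6]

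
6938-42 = 6896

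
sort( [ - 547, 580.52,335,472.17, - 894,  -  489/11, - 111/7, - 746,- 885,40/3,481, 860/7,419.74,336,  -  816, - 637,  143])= [  -  894 , - 885,-816, - 746,  -  637,  -  547,  -  489/11, - 111/7 , 40/3,860/7,  143,335,336,  419.74,472.17, 481,580.52 ] 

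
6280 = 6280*1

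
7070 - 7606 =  - 536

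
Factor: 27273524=2^2*43^1*158567^1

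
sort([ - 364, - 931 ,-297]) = [- 931,  -  364,-297]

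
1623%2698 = 1623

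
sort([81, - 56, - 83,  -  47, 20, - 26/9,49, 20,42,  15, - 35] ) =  [-83, - 56, - 47, - 35, - 26/9,15,20,20, 42,49,81] 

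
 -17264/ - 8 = 2158  +  0/1 =2158.00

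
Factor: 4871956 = 2^2*1217989^1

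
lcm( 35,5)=35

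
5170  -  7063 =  - 1893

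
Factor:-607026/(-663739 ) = 2^1*3^1*7^1*97^1*149^1 *383^(- 1 )*1733^(-1 ) 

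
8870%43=12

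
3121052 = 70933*44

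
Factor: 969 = 3^1*17^1 * 19^1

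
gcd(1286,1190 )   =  2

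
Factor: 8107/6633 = 11/9 =3^(- 2 )*11^1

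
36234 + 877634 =913868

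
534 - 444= 90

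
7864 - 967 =6897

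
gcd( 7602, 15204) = 7602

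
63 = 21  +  42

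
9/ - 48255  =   - 3/16085 =- 0.00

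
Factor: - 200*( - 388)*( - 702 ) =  - 2^6 * 3^3*5^2*13^1*97^1 = - 54475200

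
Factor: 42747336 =2^3*3^2 * 61^1*9733^1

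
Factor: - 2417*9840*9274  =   - 2^5*3^1 * 5^1*41^1*2417^1*4637^1 = -220566138720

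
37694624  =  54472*692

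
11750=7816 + 3934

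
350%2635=350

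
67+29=96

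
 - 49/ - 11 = 4 + 5/11 = 4.45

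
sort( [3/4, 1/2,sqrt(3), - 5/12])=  [-5/12,1/2,3/4, sqrt(3) ]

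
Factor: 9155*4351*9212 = 2^2 * 5^1*7^2*19^1*47^1*229^1 * 1831^1 = 366945326860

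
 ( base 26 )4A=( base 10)114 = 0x72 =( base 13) 8A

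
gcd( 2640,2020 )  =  20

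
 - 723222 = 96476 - 819698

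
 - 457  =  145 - 602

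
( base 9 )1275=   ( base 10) 959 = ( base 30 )11t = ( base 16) 3BF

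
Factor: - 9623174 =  - 2^1* 11^1*109^1 * 4013^1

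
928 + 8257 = 9185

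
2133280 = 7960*268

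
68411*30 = 2052330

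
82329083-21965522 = 60363561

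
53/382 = 53/382 = 0.14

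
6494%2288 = 1918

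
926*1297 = 1201022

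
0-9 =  - 9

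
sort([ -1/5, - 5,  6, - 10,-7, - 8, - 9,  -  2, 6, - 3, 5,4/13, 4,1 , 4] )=[  -  10,  -  9,  -  8,-7, - 5, - 3, - 2, - 1/5, 4/13,1,4, 4,  5, 6,6 ] 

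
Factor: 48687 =3^1*16229^1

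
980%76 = 68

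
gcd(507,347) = 1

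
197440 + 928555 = 1125995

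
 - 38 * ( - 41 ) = 1558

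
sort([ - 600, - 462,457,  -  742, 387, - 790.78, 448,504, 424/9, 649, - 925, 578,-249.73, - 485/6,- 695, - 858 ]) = [ - 925 , - 858,-790.78,-742, - 695, - 600,-462, - 249.73,-485/6,  424/9,387,448, 457,504, 578, 649]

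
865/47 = 865/47 = 18.40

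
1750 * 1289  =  2255750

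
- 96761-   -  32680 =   -  64081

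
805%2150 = 805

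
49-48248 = - 48199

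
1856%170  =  156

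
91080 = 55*1656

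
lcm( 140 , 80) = 560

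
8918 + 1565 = 10483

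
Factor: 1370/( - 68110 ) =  - 137/6811 = - 7^(-2)*137^1*139^( - 1)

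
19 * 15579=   296001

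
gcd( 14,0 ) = 14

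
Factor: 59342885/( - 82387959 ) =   -  3^(  -  1 ) * 5^1*7^1*1695511^1*27462653^( - 1)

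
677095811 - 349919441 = 327176370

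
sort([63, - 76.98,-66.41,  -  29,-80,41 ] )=[ - 80, - 76.98,-66.41, - 29,41, 63]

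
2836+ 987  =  3823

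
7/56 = 1/8 = 0.12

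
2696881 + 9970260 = 12667141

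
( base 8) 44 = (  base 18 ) 20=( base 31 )15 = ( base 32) 14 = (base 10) 36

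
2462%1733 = 729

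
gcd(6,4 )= 2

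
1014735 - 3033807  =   -2019072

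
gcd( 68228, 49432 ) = 148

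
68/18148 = 17/4537=0.00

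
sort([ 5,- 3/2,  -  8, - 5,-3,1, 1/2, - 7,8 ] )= [ - 8, - 7,- 5, - 3 , - 3/2,  1/2,  1, 5,8]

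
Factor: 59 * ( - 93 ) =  - 3^1*31^1*59^1 = - 5487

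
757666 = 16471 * 46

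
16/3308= 4/827= 0.00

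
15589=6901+8688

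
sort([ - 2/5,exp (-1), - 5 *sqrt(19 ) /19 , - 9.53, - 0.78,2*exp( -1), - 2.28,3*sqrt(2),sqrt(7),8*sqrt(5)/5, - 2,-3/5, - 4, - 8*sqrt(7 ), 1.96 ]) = [ - 8*sqrt( 7 ), - 9.53,-4, - 2.28 , - 2, - 5*sqrt(19 ) /19 , - 0.78, - 3/5, - 2/5,exp( - 1 ),2*exp(-1 ),1.96,  sqrt(7 ),8*sqrt(5 ) /5,3*sqrt (2)] 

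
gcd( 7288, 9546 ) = 2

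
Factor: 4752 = 2^4*3^3*11^1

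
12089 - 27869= - 15780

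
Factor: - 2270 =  - 2^1*5^1*227^1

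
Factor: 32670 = 2^1*3^3 * 5^1*11^2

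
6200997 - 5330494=870503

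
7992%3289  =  1414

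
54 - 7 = 47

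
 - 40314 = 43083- 83397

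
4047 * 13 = 52611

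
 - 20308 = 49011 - 69319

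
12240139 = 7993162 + 4246977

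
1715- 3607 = - 1892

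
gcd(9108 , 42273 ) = 99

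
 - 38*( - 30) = 1140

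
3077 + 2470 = 5547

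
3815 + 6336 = 10151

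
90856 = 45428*2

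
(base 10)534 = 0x216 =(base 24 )M6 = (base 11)446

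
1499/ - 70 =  - 22  +  41/70 = - 21.41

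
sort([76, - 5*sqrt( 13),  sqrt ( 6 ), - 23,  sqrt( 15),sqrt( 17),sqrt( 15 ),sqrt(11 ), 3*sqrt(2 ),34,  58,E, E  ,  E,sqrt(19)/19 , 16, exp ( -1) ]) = [ - 23, - 5*sqrt( 13 ),sqrt( 19)/19,  exp(-1 ),sqrt( 6),  E,E,E , sqrt( 11) , sqrt(15 ), sqrt( 15),sqrt(17) , 3*sqrt( 2 ),16,34,58, 76]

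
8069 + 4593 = 12662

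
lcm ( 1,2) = 2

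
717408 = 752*954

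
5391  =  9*599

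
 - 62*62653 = - 3884486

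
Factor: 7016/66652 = 2^1*19^( - 1 ) = 2/19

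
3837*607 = 2329059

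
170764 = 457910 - 287146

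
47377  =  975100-927723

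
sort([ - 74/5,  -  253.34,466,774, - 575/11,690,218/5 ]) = [ - 253.34,-575/11 , - 74/5,218/5,466, 690,774 ] 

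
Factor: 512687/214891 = 7^2*10463^1*214891^( -1)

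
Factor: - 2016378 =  - 2^1*3^2 * 7^1*13^1*1231^1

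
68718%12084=8298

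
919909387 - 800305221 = 119604166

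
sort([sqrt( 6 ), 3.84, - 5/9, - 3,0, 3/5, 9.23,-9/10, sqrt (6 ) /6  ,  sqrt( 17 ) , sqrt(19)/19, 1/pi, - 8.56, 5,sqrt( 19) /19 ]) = [ - 8.56, - 3,-9/10,- 5/9,0, sqrt( 19) /19, sqrt( 19 ) /19,1/pi, sqrt( 6) /6 , 3/5,sqrt( 6), 3.84,sqrt(17),5, 9.23]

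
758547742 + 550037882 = 1308585624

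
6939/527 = 13  +  88/527= 13.17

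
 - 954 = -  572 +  - 382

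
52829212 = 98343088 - 45513876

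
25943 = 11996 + 13947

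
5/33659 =5/33659=0.00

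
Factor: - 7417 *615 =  - 3^1*5^1*41^1*7417^1 = - 4561455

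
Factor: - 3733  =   - 3733^1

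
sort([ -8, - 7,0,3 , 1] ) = [ - 8, - 7, 0, 1, 3 ]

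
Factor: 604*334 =201736= 2^3*151^1* 167^1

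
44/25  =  44/25 =1.76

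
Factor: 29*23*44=2^2*11^1*23^1*29^1 = 29348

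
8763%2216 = 2115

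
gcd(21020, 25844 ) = 4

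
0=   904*0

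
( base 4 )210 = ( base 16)24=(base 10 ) 36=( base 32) 14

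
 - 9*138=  - 1242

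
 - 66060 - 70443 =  - 136503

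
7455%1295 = 980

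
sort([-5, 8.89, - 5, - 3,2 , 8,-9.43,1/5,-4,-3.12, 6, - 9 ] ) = [ - 9.43,-9,-5 , - 5,-4,-3.12,-3,1/5,2,6, 8,8.89]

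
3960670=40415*98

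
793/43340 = 793/43340=0.02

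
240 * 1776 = 426240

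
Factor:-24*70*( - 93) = 156240  =  2^4*3^2 * 5^1*7^1*31^1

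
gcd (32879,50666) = 539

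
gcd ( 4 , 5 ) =1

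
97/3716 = 97/3716= 0.03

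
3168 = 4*792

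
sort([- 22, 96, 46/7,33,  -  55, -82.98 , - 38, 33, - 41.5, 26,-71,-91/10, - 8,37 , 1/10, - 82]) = [ - 82.98, - 82,  -  71,- 55, - 41.5, - 38, - 22, - 91/10, - 8, 1/10,46/7,  26, 33, 33,  37, 96 ]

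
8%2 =0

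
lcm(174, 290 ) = 870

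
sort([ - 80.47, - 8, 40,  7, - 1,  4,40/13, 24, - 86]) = [ - 86, - 80.47,-8, - 1,  40/13, 4, 7,24, 40 ]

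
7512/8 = 939 = 939.00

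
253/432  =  253/432  =  0.59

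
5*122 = 610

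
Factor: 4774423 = 4774423^1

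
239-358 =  - 119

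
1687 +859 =2546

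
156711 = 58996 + 97715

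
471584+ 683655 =1155239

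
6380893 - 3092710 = 3288183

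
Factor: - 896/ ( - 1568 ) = 4/7= 2^2*7^( -1) 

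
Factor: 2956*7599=22462644  =  2^2 * 3^1 * 17^1*149^1*739^1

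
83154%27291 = 1281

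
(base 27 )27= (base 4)331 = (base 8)75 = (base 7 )115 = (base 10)61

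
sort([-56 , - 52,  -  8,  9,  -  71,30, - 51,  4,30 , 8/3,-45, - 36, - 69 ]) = [ - 71, - 69  ,-56, - 52, - 51, -45, - 36, - 8 , 8/3,4, 9,  30,30]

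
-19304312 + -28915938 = -48220250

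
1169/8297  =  1169/8297 = 0.14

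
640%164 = 148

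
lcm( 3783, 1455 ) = 18915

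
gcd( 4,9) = 1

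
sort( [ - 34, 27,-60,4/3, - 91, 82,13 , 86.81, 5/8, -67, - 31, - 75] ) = [ - 91, - 75 , - 67 , - 60, - 34, - 31, 5/8,4/3,13,27,  82 , 86.81 ] 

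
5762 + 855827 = 861589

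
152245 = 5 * 30449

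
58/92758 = 29/46379 = 0.00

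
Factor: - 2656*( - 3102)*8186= 2^7*3^1*11^1*47^1*83^1*4093^1=67443733632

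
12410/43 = 288 + 26/43= 288.60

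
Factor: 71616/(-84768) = -2^1*373^1*883^(-1) = -746/883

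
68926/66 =3133/3 = 1044.33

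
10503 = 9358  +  1145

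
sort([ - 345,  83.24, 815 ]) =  [ - 345, 83.24,815]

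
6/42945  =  2/14315 =0.00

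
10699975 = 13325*803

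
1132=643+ 489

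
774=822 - 48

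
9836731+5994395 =15831126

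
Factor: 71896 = 2^3* 11^1*19^1 *43^1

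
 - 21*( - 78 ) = 1638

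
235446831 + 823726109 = 1059172940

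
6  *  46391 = 278346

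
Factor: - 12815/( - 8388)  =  55/36 =2^( - 2)*3^( - 2)*5^1*11^1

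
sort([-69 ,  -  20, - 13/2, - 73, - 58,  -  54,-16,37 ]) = [ - 73, - 69,  -  58 , - 54 , - 20, - 16, - 13/2,  37]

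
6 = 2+4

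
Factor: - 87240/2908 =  - 2^1 *3^1* 5^1 = - 30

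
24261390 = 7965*3046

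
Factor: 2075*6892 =14300900=2^2*5^2*83^1 * 1723^1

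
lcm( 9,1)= 9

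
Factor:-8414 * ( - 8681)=73041934 =2^1*7^1*601^1*8681^1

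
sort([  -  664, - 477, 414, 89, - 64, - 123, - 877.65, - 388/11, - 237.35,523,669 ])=[ - 877.65, -664,-477, - 237.35,- 123, - 64, -388/11,89,414,523, 669] 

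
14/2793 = 2/399 = 0.01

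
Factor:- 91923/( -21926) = 2^(-1)*3^1*13^1*19^ ( - 1)*577^( - 1 ) * 2357^1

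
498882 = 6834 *73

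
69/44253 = 23/14751=0.00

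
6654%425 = 279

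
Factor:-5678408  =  - 2^3*17^1*43^1*971^1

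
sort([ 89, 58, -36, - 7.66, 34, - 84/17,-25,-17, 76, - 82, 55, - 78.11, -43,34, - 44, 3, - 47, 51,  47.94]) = [ - 82, - 78.11 , - 47,-44,  -  43, - 36, - 25,  -  17, - 7.66,-84/17, 3, 34, 34, 47.94,51 , 55,  58,  76,89]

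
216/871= 216/871=0.25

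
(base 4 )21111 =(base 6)2433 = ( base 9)733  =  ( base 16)255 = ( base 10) 597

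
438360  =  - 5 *(  -  87672 ) 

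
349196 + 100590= 449786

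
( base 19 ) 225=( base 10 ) 765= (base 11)636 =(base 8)1375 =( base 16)2FD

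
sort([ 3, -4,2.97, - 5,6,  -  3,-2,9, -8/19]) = [  -  5,-4 , - 3, -2, - 8/19,2.97, 3, 6,9 ]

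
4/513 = 4/513= 0.01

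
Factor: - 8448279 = -3^1*7^1*402299^1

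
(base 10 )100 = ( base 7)202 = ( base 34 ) 2W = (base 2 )1100100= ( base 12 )84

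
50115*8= 400920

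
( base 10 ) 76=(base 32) 2C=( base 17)48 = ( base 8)114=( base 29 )2I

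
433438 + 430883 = 864321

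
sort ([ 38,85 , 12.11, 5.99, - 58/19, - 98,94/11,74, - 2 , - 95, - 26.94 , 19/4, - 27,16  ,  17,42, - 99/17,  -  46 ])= [ - 98,-95 , - 46, - 27, - 26.94,  -  99/17, - 58/19,-2, 19/4,5.99,94/11, 12.11, 16, 17, 38,  42,74,85] 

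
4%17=4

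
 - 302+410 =108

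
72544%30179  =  12186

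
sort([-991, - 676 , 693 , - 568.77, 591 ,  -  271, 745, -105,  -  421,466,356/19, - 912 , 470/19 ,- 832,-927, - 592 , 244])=[  -  991 , - 927,-912, - 832,  -  676 , - 592, - 568.77, - 421, - 271,  -  105, 356/19,  470/19,244 , 466 , 591, 693, 745]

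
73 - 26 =47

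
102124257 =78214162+23910095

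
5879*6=35274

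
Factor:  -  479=  -  479^1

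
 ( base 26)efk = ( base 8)23222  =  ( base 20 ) 14DE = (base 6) 113414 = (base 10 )9874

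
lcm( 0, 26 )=0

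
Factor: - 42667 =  - 42667^1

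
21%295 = 21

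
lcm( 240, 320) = 960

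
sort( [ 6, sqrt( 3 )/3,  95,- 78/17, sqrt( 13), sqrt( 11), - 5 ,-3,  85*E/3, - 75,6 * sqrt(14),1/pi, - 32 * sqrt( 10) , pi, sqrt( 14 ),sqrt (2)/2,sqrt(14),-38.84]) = [- 32 * sqrt( 10) , - 75, - 38.84, - 5,-78/17, - 3,1/pi,sqrt( 3)/3, sqrt( 2)/2 , pi, sqrt( 11), sqrt( 13 ), sqrt( 14), sqrt( 14),6, 6*sqrt( 14),  85 *E/3, 95] 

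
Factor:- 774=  - 2^1*3^2 * 43^1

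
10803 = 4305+6498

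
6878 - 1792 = 5086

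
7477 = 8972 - 1495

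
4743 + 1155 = 5898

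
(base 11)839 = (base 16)3f2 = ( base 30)13k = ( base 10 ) 1010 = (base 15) 475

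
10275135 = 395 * 26013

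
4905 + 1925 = 6830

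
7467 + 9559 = 17026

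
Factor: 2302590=2^1*3^1*5^1*76753^1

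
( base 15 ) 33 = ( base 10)48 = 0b110000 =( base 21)26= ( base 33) 1f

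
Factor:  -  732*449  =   -328668   =  - 2^2  *  3^1 * 61^1*449^1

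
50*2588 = 129400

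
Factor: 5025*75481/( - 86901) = -5^2*7^1*41^1*67^1*83^(-1)*263^1 * 349^( - 1 ) = -  126430675/28967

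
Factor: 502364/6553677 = 2^2*3^ ( - 1)*13^( - 1)*125591^1*168043^(-1) 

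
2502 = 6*417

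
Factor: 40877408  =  2^5 * 11^1 * 13^1 * 8933^1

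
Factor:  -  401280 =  - 2^7*3^1*5^1*11^1 * 19^1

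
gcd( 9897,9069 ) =3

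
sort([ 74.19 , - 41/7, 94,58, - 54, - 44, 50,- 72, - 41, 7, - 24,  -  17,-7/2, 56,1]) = [  -  72,-54, - 44,-41,-24, - 17, - 41/7,-7/2,1, 7, 50,56,58, 74.19,  94] 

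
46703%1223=229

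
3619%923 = 850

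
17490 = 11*1590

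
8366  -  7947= 419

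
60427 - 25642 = 34785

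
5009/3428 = 1 + 1581/3428 = 1.46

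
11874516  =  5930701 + 5943815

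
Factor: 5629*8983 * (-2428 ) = - 122772565396 = -2^2 * 13^2*433^1*607^1*691^1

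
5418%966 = 588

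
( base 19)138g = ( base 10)8110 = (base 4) 1332232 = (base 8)17656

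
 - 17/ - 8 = 2+1/8 = 2.12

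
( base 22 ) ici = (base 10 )8994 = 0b10001100100010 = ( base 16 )2322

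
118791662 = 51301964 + 67489698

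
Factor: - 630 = - 2^1*3^2* 5^1*7^1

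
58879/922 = 63  +  793/922 =63.86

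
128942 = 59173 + 69769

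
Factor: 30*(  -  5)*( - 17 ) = 2^1 * 3^1*5^2 * 17^1  =  2550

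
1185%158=79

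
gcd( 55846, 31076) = 2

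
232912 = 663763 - 430851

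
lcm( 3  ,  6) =6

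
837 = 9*93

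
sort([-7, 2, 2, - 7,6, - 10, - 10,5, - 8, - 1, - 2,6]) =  [ - 10, - 10, - 8, - 7, - 7, - 2, - 1, 2,2,5,6 , 6] 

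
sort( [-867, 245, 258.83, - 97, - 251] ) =[ - 867, - 251, - 97, 245, 258.83]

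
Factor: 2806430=2^1 *5^1*11^1 * 31^1*823^1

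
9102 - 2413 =6689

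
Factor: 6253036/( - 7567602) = - 2^1*3^ ( - 1 )*7^( - 1 )*180181^(-1 )*1563259^1=- 3126518/3783801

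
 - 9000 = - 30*300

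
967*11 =10637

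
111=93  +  18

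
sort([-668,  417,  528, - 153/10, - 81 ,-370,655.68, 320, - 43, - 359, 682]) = [ - 668, -370, - 359,-81, - 43, - 153/10,320, 417,528 , 655.68,682 ]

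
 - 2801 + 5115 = 2314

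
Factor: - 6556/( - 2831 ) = 44/19 =2^2*11^1*19^( - 1 ) 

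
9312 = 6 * 1552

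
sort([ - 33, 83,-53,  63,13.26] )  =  [- 53, - 33,13.26,63,  83]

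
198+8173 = 8371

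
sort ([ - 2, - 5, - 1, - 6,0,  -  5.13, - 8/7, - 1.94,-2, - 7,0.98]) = [ - 7, - 6, - 5.13, - 5, - 2, - 2, - 1.94 , - 8/7, - 1, 0, 0.98 ]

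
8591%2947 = 2697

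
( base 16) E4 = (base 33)6U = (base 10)228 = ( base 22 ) a8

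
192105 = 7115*27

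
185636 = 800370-614734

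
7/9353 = 7/9353 = 0.00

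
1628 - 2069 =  - 441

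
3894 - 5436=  - 1542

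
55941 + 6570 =62511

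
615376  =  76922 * 8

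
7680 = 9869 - 2189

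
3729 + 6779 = 10508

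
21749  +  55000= 76749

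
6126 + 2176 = 8302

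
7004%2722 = 1560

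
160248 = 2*80124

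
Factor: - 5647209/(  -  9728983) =3^1*11^( - 1)*884453^( - 1 ) * 1882403^1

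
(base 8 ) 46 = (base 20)1I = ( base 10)38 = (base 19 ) 20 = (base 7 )53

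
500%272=228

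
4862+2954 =7816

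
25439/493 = 25439/493 = 51.60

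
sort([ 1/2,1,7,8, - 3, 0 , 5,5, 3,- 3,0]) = [-3,  -  3,0,0,1/2,  1,3 , 5,5, 7, 8 ]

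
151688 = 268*566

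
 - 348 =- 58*6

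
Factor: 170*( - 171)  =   - 29070=-  2^1*3^2 * 5^1*17^1*19^1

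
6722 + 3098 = 9820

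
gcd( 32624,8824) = 8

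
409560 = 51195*8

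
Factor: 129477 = 3^1*43159^1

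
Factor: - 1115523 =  - 3^2*17^1*23^1*317^1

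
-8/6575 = -8/6575 = - 0.00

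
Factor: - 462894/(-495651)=2^1*13^ ( - 1)*71^( - 1)*431^1 = 862/923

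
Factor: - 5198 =  -  2^1*23^1*113^1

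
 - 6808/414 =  - 17 + 5/9 = - 16.44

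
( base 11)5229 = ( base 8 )15420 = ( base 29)86q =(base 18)136G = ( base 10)6928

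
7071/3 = 2357 = 2357.00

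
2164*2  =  4328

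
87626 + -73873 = 13753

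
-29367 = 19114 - 48481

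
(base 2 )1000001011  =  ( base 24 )lj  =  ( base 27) JA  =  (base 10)523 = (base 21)13j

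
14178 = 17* 834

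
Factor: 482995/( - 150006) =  - 2^( - 1) *3^ ( - 1)*5^1*23^ ( - 1)* 29^1 * 1087^( - 1 )*3331^1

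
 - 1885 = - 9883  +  7998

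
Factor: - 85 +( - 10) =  - 5^1*19^1 = - 95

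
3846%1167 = 345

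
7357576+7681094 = 15038670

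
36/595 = 36/595 =0.06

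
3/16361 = 3/16361 =0.00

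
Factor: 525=3^1*5^2*7^1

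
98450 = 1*98450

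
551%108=11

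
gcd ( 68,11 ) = 1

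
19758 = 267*74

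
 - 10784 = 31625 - 42409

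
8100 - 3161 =4939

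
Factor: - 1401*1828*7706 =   -  19735281768 = - 2^3*3^1*457^1*467^1*3853^1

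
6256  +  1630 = 7886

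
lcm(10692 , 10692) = 10692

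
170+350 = 520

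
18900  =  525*36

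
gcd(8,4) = 4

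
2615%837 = 104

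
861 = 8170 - 7309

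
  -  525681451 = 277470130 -803151581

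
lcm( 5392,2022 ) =16176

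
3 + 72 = 75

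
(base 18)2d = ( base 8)61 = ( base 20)29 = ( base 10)49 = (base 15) 34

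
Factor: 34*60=2^3*3^1*5^1*17^1 = 2040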